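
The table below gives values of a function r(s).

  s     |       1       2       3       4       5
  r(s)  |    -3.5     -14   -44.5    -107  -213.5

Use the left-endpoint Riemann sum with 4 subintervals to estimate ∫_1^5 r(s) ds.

-169

Δs = 1.
Sum = 1·[(-3.5) + (-14) + (-44.5) + (-107)] = -169.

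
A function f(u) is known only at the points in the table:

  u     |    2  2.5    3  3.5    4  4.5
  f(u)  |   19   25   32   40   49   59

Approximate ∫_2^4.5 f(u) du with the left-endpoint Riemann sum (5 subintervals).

82.5

Δu = 0.5.
Sum = 0.5·[19 + 25 + 32 + 40 + 49] = 82.5.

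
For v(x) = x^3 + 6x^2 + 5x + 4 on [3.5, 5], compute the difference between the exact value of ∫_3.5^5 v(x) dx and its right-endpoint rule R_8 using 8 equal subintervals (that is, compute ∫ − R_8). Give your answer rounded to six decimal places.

-15.739014

Exact integral: ∫_3.5^5 v(x) dx = 320.859375.
R_8 ≈ 336.59838867.
Error ≈ 320.859375 − 336.59838867 ≈ -15.739014.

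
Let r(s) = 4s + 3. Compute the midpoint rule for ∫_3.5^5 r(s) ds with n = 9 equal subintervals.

Δs = (5 − 3.5)/9 = 1/6.
Midpoints: 43/12, 3.75, 47/12, 49/12, 4.25, 53/12, 55/12, 4.75, 59/12.
r(43/12) = 52/3, r(3.75) = 18, r(47/12) = 56/3, r(49/12) = 58/3, r(4.25) = 20, r(53/12) = 62/3, r(55/12) = 64/3, r(4.75) = 22, r(59/12) = 68/3.
Sum = Δs · [r(43/12) + r(3.75) + r(47/12) + ...].
Sum = 30.

30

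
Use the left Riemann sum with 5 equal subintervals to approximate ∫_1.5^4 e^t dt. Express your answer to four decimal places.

Δt = (4 − 1.5)/5 = 0.5.
Left endpoints: 1.5, 2, 2.5, 3, 3.5.
f(1.5) ≈ 4.4817, f(2) ≈ 7.3891, f(2.5) ≈ 12.1825, f(3) ≈ 20.0855, f(3.5) ≈ 33.1155.
Sum = Δt · [f(1.5) + f(2) + f(2.5) + f(3) + f(3.5)].
Sum ≈ 38.6271.

38.6271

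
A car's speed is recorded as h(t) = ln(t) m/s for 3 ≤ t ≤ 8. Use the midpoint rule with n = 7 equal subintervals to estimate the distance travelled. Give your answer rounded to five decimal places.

8.34410

Δt = (8 − 3)/7 = 5/7.
Midpoints: 47/14, 57/14, 67/14, 5.5, 87/14, 97/14, 107/14.
h(47/14) ≈ 1.21109, h(57/14) ≈ 1.40399, h(67/14) ≈ 1.56564, h(5.5) ≈ 1.70475, h(87/14) ≈ 1.82685, h(97/14) ≈ 1.93565, h(107/14) ≈ 2.03377.
Sum = Δt · [h(47/14) + h(57/14) + h(67/14) + ...].
Sum ≈ 8.34410.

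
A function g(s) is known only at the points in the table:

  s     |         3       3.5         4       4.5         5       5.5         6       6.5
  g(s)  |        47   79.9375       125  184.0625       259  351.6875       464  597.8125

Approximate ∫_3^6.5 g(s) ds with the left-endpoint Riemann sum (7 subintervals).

Δs = 0.5.
Sum = 0.5·[47 + 79.9375 + 125 + 184.0625 + 259 + 351.6875 + 464] = 755.34375.

755.34375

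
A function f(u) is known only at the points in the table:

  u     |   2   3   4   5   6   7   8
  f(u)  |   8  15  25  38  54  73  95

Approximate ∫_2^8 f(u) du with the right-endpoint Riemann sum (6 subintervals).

Δu = 1.
Sum = 1·[15 + 25 + 38 + 54 + 73 + 95] = 300.

300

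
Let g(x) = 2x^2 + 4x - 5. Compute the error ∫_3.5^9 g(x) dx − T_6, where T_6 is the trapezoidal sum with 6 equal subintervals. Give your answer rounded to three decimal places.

Exact integral: ∫_3.5^9 g(x) dx ≈ 567.41667.
T_6 ≈ 568.95718.
Error ≈ 567.41667 − 568.95718 ≈ -1.541.

-1.541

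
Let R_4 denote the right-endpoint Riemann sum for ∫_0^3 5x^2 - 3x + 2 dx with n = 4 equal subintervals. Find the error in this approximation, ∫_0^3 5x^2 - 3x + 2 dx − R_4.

Exact integral: ∫_0^3 f(x) dx = 37.5.
R_4 = 52.40625.
Error = 37.5 − 52.40625 = -14.90625.

-14.90625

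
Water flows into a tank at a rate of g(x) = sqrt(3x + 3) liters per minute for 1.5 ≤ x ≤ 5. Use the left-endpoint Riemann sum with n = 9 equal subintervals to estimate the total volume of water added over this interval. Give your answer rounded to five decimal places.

12.11131

Δx = (5 − 1.5)/9 = 7/18.
Left endpoints: 1.5, 17/9, 41/18, 8/3, 55/18, 31/9, 23/6, 38/9, 83/18.
g(1.5) ≈ 2.73861, g(17/9) ≈ 2.94392, g(41/18) ≈ 3.13581, g(8/3) ≈ 3.31662, g(55/18) ≈ 3.48807, g(31/9) ≈ 3.65148, g(23/6) ≈ 3.80789, g(38/9) ≈ 3.95811, g(83/18) ≈ 4.10284.
Sum = Δx · [g(1.5) + g(17/9) + g(41/18) + ...].
Sum ≈ 12.11131.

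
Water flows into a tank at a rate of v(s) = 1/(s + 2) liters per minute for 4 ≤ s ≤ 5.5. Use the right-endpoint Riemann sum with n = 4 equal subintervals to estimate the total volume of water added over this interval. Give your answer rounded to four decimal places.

Δs = (5.5 − 4)/4 = 0.375.
Right endpoints: 4.375, 4.75, 5.125, 5.5.
v(4.375) = 8/51, v(4.75) = 4/27, v(5.125) = 8/57, v(5.5) = 2/15.
Sum = Δs · [v(4.375) + v(4.75) + v(5.125) + v(5.5)].
Sum ≈ 0.2170.

0.2170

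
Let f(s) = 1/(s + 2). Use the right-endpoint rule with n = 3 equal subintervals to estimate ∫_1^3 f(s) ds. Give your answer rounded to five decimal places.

0.46900

Δs = (3 − 1)/3 = 2/3.
Right endpoints: 5/3, 7/3, 3.
f(5/3) = 3/11, f(7/3) = 3/13, f(3) = 0.2.
Sum = Δs · [f(5/3) + f(7/3) + f(3)].
Sum ≈ 0.46900.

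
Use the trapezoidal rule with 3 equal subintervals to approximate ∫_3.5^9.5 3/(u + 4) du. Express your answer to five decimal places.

Δu = (9.5 − 3.5)/3 = 2.
f(3.5) = 0.4, f(5.5) = 6/19, f(7.5) = 6/23, f(9.5) = 2/9.
T_3 = (Δu/2)·[f(u_0) + 2f(u_1) + 2f(u_2) + f(u_3)].
Sum ≈ 1.77554.

1.77554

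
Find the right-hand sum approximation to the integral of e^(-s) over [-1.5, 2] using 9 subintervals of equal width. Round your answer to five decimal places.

3.55587

Δs = (2 − (-1.5))/9 = 7/18.
Right endpoints: -10/9, -13/18, -1/3, 1/18, 4/9, 5/6, 11/9, 29/18, 2.
f(-10/9) ≈ 3.03773, f(-13/18) ≈ 2.05900, f(-1/3) ≈ 1.39561, f(1/18) ≈ 0.94596, f(4/9) ≈ 0.64118, f(5/6) ≈ 0.43460, f(11/9) ≈ 0.29457, f(29/18) ≈ 0.19967, f(2) ≈ 0.13534.
Sum = Δs · [f(-10/9) + f(-13/18) + f(-1/3) + ...].
Sum ≈ 3.55587.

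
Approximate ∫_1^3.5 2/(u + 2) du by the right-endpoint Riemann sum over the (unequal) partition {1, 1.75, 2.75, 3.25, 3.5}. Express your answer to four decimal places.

Subinterval widths: 0.75, 1, 0.5, 0.25.
Right endpoints: 1.75, 2.75, 3.25, 3.5.
f(1.75) = 8/15, f(2.75) = 8/19, f(3.25) = 8/21, f(3.5) = 4/11.
Sum = Σ Δu_i · f(u_i).
Sum ≈ 1.1024.

1.1024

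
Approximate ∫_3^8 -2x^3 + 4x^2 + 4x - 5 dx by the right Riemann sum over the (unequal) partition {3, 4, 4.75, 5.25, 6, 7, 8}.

Subinterval widths: 1, 0.75, 0.5, 0.75, 1, 1.
Right endpoints: 4, 4.75, 5.25, 6, 7, 8.
f(4) = -53, f(4.75) = -110.09375, f(5.25) = -163.15625, f(6) = -269, f(7) = -467, f(8) = -741.
Sum = Σ Δx_i · f(x_i).
Sum = -1626.8984375.

-1626.8984375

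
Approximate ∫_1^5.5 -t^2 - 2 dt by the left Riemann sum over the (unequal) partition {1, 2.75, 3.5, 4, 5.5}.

-46.546875

Subinterval widths: 1.75, 0.75, 0.5, 1.5.
Left endpoints: 1, 2.75, 3.5, 4.
f(1) = -3, f(2.75) = -9.5625, f(3.5) = -14.25, f(4) = -18.
Sum = Σ Δt_i · f(t_i).
Sum = -46.546875.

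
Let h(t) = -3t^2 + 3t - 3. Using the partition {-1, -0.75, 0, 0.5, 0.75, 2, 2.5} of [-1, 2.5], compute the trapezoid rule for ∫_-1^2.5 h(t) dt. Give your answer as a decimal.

Subinterval widths: 0.25, 0.75, 0.5, 0.25, 1.25, 0.5.
h(-1) = -9, h(-0.75) = -6.9375, h(0) = -3, h(0.5) = -2.25, h(0.75) = -2.4375, h(2) = -9, h(2.5) = -14.25.
On each subinterval the trapezoid contributes (Δt_i/2)·[h(t_{i-1}) + h(t_i)].
Sum = -20.578125.

-20.578125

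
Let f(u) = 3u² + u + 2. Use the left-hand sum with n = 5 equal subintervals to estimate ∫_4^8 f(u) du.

Δu = (8 − 4)/5 = 0.8.
Left endpoints: 4, 4.8, 5.6, 6.4, 7.2.
f(4) = 54, f(4.8) = 75.92, f(5.6) = 101.68, f(6.4) = 131.28, f(7.2) = 164.72.
Sum = Δu · [f(4) + f(4.8) + f(5.6) + f(6.4) + f(7.2)].
Sum = 422.08.

422.08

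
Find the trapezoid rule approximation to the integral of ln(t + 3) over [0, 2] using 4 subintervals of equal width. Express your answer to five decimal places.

Δt = (2 − 0)/4 = 0.5.
f(0) ≈ 1.09861, f(0.5) ≈ 1.25276, f(1) ≈ 1.38629, f(1.5) ≈ 1.50408, f(2) ≈ 1.60944.
T_4 = (Δt/2)·[f(t_0) + 2f(t_1) + 2f(t_2) + 2f(t_3) + f(t_4)].
Sum ≈ 2.74858.

2.74858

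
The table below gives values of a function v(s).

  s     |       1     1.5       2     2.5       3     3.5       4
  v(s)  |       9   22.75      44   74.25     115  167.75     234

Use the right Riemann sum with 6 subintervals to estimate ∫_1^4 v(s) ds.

Δs = 0.5.
Sum = 0.5·[22.75 + 44 + 74.25 + 115 + 167.75 + 234] = 328.875.

328.875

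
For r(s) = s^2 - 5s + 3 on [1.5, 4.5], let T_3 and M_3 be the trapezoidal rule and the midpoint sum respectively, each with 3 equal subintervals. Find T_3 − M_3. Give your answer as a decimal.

T_3 = -6.25.
M_3 = -7.
T_3 − M_3 = 0.75.

0.75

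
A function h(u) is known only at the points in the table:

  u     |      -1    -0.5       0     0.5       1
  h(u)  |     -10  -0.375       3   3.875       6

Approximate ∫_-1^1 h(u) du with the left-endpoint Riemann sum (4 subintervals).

-1.75

Δu = 0.5.
Sum = 0.5·[(-10) + (-0.375) + 3 + 3.875] = -1.75.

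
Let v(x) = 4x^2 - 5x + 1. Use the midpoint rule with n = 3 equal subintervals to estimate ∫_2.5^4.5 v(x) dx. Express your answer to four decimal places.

67.3704

Δx = (4.5 − 2.5)/3 = 2/3.
Midpoints: 17/6, 3.5, 25/6.
v(17/6) = 341/18, v(3.5) = 32.5, v(25/6) = 893/18.
Sum = Δx · [v(17/6) + v(3.5) + v(25/6)].
Sum ≈ 67.3704.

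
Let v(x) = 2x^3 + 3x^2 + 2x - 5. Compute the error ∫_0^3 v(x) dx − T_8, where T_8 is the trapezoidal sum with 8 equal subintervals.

Exact integral: ∫_0^3 v(x) dx = 61.5.
T_8 = 62.34375.
Error = 61.5 − 62.34375 = -0.84375.

-0.84375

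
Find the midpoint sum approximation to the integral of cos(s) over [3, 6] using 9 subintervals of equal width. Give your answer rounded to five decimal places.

-0.42249

Δs = (6 − 3)/9 = 1/3.
Midpoints: 19/6, 3.5, 23/6, 25/6, 4.5, 29/6, 31/6, 5.5, 35/6.
f(19/6) ≈ -0.99969, f(3.5) ≈ -0.93646, f(23/6) ≈ -0.77014, f(25/6) ≈ -0.51904, f(4.5) ≈ -0.21080, f(29/6) ≈ 0.12065, f(31/6) ≈ 0.43881, f(5.5) ≈ 0.70867, f(35/6) ≈ 0.90051.
Sum = Δs · [f(19/6) + f(3.5) + f(23/6) + ...].
Sum ≈ -0.42249.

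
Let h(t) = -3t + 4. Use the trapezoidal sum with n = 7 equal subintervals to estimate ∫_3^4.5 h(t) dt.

-10.875

Δt = (4.5 − 3)/7 = 3/14.
h(3) = -5, h(45/14) = -79/14, h(24/7) = -44/7, h(51/14) = -97/14, h(27/7) = -53/7, h(57/14) = -115/14, h(30/7) = -62/7, h(4.5) = -9.5.
T_7 = (Δt/2)·[h(t_0) + 2h(t_1) + ... + 2h(t_{6}) + h(t_7)].
Sum = -10.875.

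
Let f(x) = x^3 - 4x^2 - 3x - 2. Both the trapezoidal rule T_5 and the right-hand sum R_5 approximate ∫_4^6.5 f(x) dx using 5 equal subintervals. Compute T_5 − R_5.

T_5 = 58.28125.
R_5 = 82.8125.
T_5 − R_5 = -24.53125.

-24.53125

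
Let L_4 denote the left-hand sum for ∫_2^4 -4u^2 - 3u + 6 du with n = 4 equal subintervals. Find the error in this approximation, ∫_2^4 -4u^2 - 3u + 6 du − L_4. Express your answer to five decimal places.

-13.16667

Exact integral: ∫_2^4 f(u) du ≈ -80.6666667.
L_4 = -67.5.
Error ≈ -80.6666667 − (-67.5) ≈ -13.16667.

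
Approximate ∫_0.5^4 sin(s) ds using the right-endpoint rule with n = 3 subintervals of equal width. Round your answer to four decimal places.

0.6323

Δs = (4 − 0.5)/3 = 7/6.
Right endpoints: 5/3, 17/6, 4.
f(5/3) ≈ 0.9954, f(17/6) ≈ 0.3034, f(4) ≈ -0.7568.
Sum = Δs · [f(5/3) + f(17/6) + f(4)].
Sum ≈ 0.6323.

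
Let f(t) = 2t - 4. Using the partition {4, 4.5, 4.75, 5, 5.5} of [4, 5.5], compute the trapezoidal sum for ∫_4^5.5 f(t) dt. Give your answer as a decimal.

Subinterval widths: 0.5, 0.25, 0.25, 0.5.
f(4) = 4, f(4.5) = 5, f(4.75) = 5.5, f(5) = 6, f(5.5) = 7.
On each subinterval the trapezoid contributes (Δt_i/2)·[f(t_{i-1}) + f(t_i)].
Sum = 8.25.

8.25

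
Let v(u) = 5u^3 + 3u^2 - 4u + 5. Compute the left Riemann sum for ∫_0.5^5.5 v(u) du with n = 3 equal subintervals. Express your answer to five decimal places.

635.06944

Δu = (5.5 − 0.5)/3 = 5/3.
Left endpoints: 0.5, 13/6, 23/6.
v(0.5) = 4.375, v(13/6) = 13235/216, v(23/6) = 68125/216.
Sum = Δu · [v(0.5) + v(13/6) + v(23/6)].
Sum ≈ 635.06944.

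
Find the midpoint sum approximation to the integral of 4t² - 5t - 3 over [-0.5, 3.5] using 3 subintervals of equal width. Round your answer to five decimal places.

Δt = (3.5 − (-0.5))/3 = 4/3.
Midpoints: 1/6, 1.5, 17/6.
f(1/6) = -67/18, f(1.5) = -1.5, f(17/6) = 269/18.
Sum = Δt · [f(1/6) + f(1.5) + f(17/6)].
Sum ≈ 12.96296.

12.96296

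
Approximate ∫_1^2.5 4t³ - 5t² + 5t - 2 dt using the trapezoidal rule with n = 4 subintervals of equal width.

Δt = (2.5 − 1)/4 = 0.375.
f(1) = 2, f(1.375) = 5.8203125, f(1.75) = 12.875, f(2.125) = 24.4296875, f(2.5) = 41.75.
T_4 = (Δt/2)·[f(t_0) + 2f(t_1) + 2f(t_2) + 2f(t_3) + f(t_4)].
Sum = 24.375.

24.375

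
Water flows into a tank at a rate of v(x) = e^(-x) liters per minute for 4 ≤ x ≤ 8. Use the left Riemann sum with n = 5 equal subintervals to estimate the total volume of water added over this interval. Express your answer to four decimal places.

0.0261

Δx = (8 − 4)/5 = 0.8.
Left endpoints: 4, 4.8, 5.6, 6.4, 7.2.
v(4) ≈ 0.0183, v(4.8) ≈ 0.0082, v(5.6) ≈ 0.0037, v(6.4) ≈ 0.0017, v(7.2) ≈ 0.0007.
Sum = Δx · [v(4) + v(4.8) + v(5.6) + v(6.4) + v(7.2)].
Sum ≈ 0.0261.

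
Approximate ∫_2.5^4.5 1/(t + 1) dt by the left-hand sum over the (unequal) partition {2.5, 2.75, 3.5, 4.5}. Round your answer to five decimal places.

0.49365

Subinterval widths: 0.25, 0.75, 1.
Left endpoints: 2.5, 2.75, 3.5.
f(2.5) = 2/7, f(2.75) = 4/15, f(3.5) = 2/9.
Sum = Σ Δt_i · f(t_i).
Sum ≈ 0.49365.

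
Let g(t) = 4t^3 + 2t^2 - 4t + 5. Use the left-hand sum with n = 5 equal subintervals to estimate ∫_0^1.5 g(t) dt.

Δt = (1.5 − 0)/5 = 0.3.
Left endpoints: 0, 0.3, 0.6, 0.9, 1.2.
g(0) = 5, g(0.3) = 4.088, g(0.6) = 4.184, g(0.9) = 5.936, g(1.2) = 9.992.
Sum = Δt · [g(0) + g(0.3) + g(0.6) + g(0.9) + g(1.2)].
Sum = 8.76.

8.76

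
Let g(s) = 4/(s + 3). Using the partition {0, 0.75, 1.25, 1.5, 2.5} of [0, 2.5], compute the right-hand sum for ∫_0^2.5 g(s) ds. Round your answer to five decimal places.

2.22008

Subinterval widths: 0.75, 0.5, 0.25, 1.
Right endpoints: 0.75, 1.25, 1.5, 2.5.
g(0.75) = 16/15, g(1.25) = 16/17, g(1.5) = 8/9, g(2.5) = 8/11.
Sum = Σ Δs_i · g(s_i).
Sum ≈ 2.22008.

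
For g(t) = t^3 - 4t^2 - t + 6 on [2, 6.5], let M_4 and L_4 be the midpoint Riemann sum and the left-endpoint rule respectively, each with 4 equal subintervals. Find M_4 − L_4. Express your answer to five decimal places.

48.92432

M_4 ≈ 90.4877930.
L_4 ≈ 41.5634766.
M_4 − L_4 ≈ 48.92432.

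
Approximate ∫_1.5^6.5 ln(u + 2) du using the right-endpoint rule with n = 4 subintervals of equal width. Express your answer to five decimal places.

9.33871

Δu = (6.5 − 1.5)/4 = 1.25.
Right endpoints: 2.75, 4, 5.25, 6.5.
f(2.75) ≈ 1.55814, f(4) ≈ 1.79176, f(5.25) ≈ 1.98100, f(6.5) ≈ 2.14007.
Sum = Δu · [f(2.75) + f(4) + f(5.25) + f(6.5)].
Sum ≈ 9.33871.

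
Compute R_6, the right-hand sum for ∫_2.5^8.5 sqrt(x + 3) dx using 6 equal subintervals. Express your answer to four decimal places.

17.9173

Δx = (8.5 − 2.5)/6 = 1.
Right endpoints: 3.5, 4.5, 5.5, 6.5, 7.5, 8.5.
f(3.5) ≈ 2.5495, f(4.5) ≈ 2.7386, f(5.5) ≈ 2.9155, f(6.5) ≈ 3.0822, f(7.5) ≈ 3.2404, f(8.5) ≈ 3.3912.
Sum = Δx · [f(3.5) + f(4.5) + f(5.5) + ...].
Sum ≈ 17.9173.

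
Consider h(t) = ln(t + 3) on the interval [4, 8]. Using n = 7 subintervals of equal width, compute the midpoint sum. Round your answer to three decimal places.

8.756

Δt = (8 − 4)/7 = 4/7.
Midpoints: 30/7, 34/7, 38/7, 6, 46/7, 50/7, 54/7.
h(30/7) ≈ 1.986, h(34/7) ≈ 2.061, h(38/7) ≈ 2.132, h(6) ≈ 2.197, h(46/7) ≈ 2.259, h(50/7) ≈ 2.317, h(54/7) ≈ 2.372.
Sum = Δt · [h(30/7) + h(34/7) + h(38/7) + ...].
Sum ≈ 8.756.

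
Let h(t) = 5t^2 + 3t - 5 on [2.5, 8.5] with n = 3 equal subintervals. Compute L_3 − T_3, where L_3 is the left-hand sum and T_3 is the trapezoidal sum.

L_3 = 738.5.
T_3 = 1086.5.
L_3 − T_3 = -348.

-348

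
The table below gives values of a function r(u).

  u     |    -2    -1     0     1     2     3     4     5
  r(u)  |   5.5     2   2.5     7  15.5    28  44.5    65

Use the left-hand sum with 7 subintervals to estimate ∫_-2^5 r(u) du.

105

Δu = 1.
Sum = 1·[5.5 + 2 + 2.5 + 7 + 15.5 + 28 + 44.5] = 105.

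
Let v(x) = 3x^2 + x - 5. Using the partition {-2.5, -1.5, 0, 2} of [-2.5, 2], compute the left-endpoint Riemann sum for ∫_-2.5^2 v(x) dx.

1.625

Subinterval widths: 1, 1.5, 2.
Left endpoints: -2.5, -1.5, 0.
v(-2.5) = 11.25, v(-1.5) = 0.25, v(0) = -5.
Sum = Σ Δx_i · v(x_i).
Sum = 1.625.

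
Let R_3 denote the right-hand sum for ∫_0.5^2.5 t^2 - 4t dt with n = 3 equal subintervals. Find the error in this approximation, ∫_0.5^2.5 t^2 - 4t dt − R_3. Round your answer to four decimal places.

Exact integral: ∫_0.5^2.5 f(t) dt ≈ -6.833333.
R_3 ≈ -7.351852.
Error ≈ -6.833333 − (-7.351852) ≈ 0.5185.

0.5185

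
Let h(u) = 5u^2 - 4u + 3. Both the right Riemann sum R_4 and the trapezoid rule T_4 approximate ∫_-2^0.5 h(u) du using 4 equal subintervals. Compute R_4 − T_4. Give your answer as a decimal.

R_4 = 20.37109375.
T_4 = 29.35546875.
R_4 − T_4 = -8.984375.

-8.984375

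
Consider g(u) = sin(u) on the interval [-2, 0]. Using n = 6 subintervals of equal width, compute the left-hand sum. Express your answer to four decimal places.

Δu = (0 − (-2))/6 = 1/3.
Left endpoints: -2, -5/3, -4/3, -1, -2/3, -1/3.
g(-2) ≈ -0.9093, g(-5/3) ≈ -0.9954, g(-4/3) ≈ -0.9719, g(-1) ≈ -0.8415, g(-2/3) ≈ -0.6184, g(-1/3) ≈ -0.3272.
Sum = Δu · [g(-2) + g(-5/3) + g(-4/3) + ...].
Sum ≈ -1.5546.

-1.5546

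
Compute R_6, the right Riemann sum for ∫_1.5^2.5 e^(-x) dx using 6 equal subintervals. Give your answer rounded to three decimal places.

0.130

Δx = (2.5 − 1.5)/6 = 1/6.
Right endpoints: 5/3, 11/6, 2, 13/6, 7/3, 2.5.
f(5/3) ≈ 0.189, f(11/6) ≈ 0.160, f(2) ≈ 0.135, f(13/6) ≈ 0.115, f(7/3) ≈ 0.097, f(2.5) ≈ 0.082.
Sum = Δx · [f(5/3) + f(11/6) + f(2) + ...].
Sum ≈ 0.130.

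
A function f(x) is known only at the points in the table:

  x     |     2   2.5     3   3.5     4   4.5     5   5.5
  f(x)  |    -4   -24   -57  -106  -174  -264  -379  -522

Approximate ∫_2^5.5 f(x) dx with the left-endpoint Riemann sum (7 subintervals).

Δx = 0.5.
Sum = 0.5·[(-4) + (-24) + (-57) + (-106) + (-174) + (-264) + (-379)] = -504.

-504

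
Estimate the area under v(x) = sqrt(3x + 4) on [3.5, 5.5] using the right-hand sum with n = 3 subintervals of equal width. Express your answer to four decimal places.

Δx = (5.5 − 3.5)/3 = 2/3.
Right endpoints: 25/6, 29/6, 5.5.
v(25/6) ≈ 4.0620, v(29/6) ≈ 4.3012, v(5.5) ≈ 4.5277.
Sum = Δx · [v(25/6) + v(29/6) + v(5.5)].
Sum ≈ 8.5939.

8.5939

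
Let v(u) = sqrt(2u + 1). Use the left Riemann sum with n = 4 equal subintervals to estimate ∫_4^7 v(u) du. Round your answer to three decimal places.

10.034

Δu = (7 − 4)/4 = 0.75.
Left endpoints: 4, 4.75, 5.5, 6.25.
v(4) ≈ 3.000, v(4.75) ≈ 3.240, v(5.5) ≈ 3.464, v(6.25) ≈ 3.674.
Sum = Δu · [v(4) + v(4.75) + v(5.5) + v(6.25)].
Sum ≈ 10.034.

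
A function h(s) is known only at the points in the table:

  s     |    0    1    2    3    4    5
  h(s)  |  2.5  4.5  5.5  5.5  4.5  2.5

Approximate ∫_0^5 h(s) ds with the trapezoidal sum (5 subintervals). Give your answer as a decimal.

Δs = 1.
T_5 = (1/2)·[2.5 + 2·4.5 + 2·5.5 + 2·5.5 + 2·4.5 + 2.5] = 22.5.

22.5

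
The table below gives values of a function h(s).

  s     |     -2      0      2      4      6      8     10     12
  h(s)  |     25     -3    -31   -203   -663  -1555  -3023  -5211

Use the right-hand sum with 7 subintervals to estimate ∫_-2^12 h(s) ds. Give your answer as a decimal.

Δs = 2.
Sum = 2·[(-3) + (-31) + (-203) + (-663) + (-1555) + (-3023) + (-5211)] = -21378.

-21378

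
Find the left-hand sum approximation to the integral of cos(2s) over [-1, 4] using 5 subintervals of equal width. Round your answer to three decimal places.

Δs = (4 − (-1))/5 = 1.
Left endpoints: -1, 0, 1, 2, 3.
f(-1) ≈ -0.416, f(0) ≈ 1.000, f(1) ≈ -0.416, f(2) ≈ -0.654, f(3) ≈ 0.960.
Sum = Δs · [f(-1) + f(0) + f(1) + f(2) + f(3)].
Sum ≈ 0.474.

0.474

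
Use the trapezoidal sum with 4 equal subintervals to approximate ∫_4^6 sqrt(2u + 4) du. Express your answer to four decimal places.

7.4761

Δu = (6 − 4)/4 = 0.5.
f(4) ≈ 3.4641, f(4.5) ≈ 3.6056, f(5) ≈ 3.7417, f(5.5) ≈ 3.8730, f(6) ≈ 4.0000.
T_4 = (Δu/2)·[f(u_0) + 2f(u_1) + 2f(u_2) + 2f(u_3) + f(u_4)].
Sum ≈ 7.4761.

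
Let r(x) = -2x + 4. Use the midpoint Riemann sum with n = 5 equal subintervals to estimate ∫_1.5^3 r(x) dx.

-0.75

Δx = (3 − 1.5)/5 = 0.3.
Midpoints: 1.65, 1.95, 2.25, 2.55, 2.85.
r(1.65) = 0.7, r(1.95) = 0.1, r(2.25) = -0.5, r(2.55) = -1.1, r(2.85) = -1.7.
Sum = Δx · [r(1.65) + r(1.95) + r(2.25) + r(2.55) + r(2.85)].
Sum = -0.75.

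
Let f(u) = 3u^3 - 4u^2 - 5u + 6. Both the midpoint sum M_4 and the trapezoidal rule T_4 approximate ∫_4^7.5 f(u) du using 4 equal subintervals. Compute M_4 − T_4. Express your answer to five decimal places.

M_4 ≈ 1613.5922852.
T_4 ≈ 1645.5810547.
M_4 − T_4 ≈ -31.98877.

-31.98877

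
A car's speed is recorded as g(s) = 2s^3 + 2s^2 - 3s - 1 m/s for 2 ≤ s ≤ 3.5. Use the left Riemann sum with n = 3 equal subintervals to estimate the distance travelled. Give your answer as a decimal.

Δs = (3.5 − 2)/3 = 0.5.
Left endpoints: 2, 2.5, 3.
g(2) = 17, g(2.5) = 35.25, g(3) = 62.
Sum = Δs · [g(2) + g(2.5) + g(3)].
Sum = 57.125.

57.125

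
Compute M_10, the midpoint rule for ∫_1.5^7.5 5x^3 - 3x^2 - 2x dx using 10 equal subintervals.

Δx = (7.5 − 1.5)/10 = 0.6.
Midpoints: 1.8, 2.4, 3, 3.6, 4.2, 4.8, 5.4, 6, 6.6, 7.2.
f(1.8) = 15.84, f(2.4) = 47.04, f(3) = 102, f(3.6) = 187.2, f(4.2) = 309.12, f(4.8) = 474.24, f(5.4) = 689.04, f(6) = 960, f(6.6) = 1293.6, f(7.2) = 1696.32.
Sum = Δx · [f(1.8) + f(2.4) + f(3) + ...].
Sum = 3464.64.

3464.64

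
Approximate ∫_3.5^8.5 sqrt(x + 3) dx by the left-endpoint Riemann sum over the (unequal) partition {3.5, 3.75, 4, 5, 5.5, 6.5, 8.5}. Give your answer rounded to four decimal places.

14.4268

Subinterval widths: 0.25, 0.25, 1, 0.5, 1, 2.
Left endpoints: 3.5, 3.75, 4, 5, 5.5, 6.5.
f(3.5) ≈ 2.5495, f(3.75) ≈ 2.5981, f(4) ≈ 2.6458, f(5) ≈ 2.8284, f(5.5) ≈ 2.9155, f(6.5) ≈ 3.0822.
Sum = Σ Δx_i · f(x_i).
Sum ≈ 14.4268.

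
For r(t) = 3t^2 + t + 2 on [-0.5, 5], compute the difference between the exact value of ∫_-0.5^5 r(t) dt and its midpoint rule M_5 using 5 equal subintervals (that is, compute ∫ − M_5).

Exact integral: ∫_-0.5^5 r(t) dt = 148.5.
M_5 = 146.83625.
Error = 148.5 − 146.83625 = 1.66375.

1.66375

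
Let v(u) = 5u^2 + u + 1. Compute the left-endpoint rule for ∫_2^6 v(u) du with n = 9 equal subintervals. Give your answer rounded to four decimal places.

330.8807

Δu = (6 − 2)/9 = 4/9.
Left endpoints: 2, 22/9, 26/9, 10/3, 34/9, 38/9, 14/3, 46/9, 50/9.
v(2) = 23, v(22/9) = 2699/81, v(26/9) = 3695/81, v(10/3) = 539/9, v(34/9) = 6167/81, v(38/9) = 7643/81, v(14/3) = 1031/9, v(46/9) = 11075/81, v(50/9) = 13031/81.
Sum = Δu · [v(2) + v(22/9) + v(26/9) + ...].
Sum ≈ 330.8807.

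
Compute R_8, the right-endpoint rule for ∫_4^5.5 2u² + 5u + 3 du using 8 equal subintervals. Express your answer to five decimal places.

Δu = (5.5 − 4)/8 = 0.1875.
Right endpoints: 4.1875, 4.375, 4.5625, 4.75, 4.9375, 5.125, 5.3125, 5.5.
f(4.1875) = 59.0078125, f(4.375) = 63.15625, f(4.5625) = 67.4453125, f(4.75) = 71.875, f(4.9375) = 76.4453125, f(5.125) = 81.15625, f(5.3125) = 86.0078125, f(5.5) = 91.
Sum = Δu · [f(4.1875) + f(4.375) + f(4.5625) + ...].
Sum ≈ 111.76758.

111.76758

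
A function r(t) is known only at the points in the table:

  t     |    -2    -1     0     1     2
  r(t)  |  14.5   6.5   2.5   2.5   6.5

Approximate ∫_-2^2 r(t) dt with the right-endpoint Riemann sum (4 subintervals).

18

Δt = 1.
Sum = 1·[6.5 + 2.5 + 2.5 + 6.5] = 18.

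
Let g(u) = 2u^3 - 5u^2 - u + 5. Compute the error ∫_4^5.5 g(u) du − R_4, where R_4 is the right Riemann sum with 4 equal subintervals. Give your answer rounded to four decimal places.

-25.5762

Exact integral: ∫_4^5.5 g(u) du = 159.28125.
R_4 ≈ 184.857422.
Error ≈ 159.28125 − 184.857422 ≈ -25.5762.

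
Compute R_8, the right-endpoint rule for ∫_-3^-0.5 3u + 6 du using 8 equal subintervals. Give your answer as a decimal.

3.046875

Δu = (-0.5 − (-3))/8 = 0.3125.
Right endpoints: -2.6875, -2.375, -2.0625, -1.75, -1.4375, -1.125, -0.8125, -0.5.
f(-2.6875) = -2.0625, f(-2.375) = -1.125, f(-2.0625) = -0.1875, f(-1.75) = 0.75, f(-1.4375) = 1.6875, f(-1.125) = 2.625, f(-0.8125) = 3.5625, f(-0.5) = 4.5.
Sum = Δu · [f(-2.6875) + f(-2.375) + f(-2.0625) + ...].
Sum = 3.046875.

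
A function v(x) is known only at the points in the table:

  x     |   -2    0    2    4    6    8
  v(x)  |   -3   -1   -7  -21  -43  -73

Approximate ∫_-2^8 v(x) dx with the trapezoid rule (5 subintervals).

-220

Δx = 2.
T_5 = (2/2)·[(-3) + 2·(-1) + 2·(-7) + 2·(-21) + 2·(-43) + (-73)] = -220.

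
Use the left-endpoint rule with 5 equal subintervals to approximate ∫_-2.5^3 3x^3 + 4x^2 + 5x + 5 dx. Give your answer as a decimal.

Δx = (3 − (-2.5))/5 = 1.1.
Left endpoints: -2.5, -1.4, -0.3, 0.8, 1.9.
f(-2.5) = -29.375, f(-1.4) = -2.392, f(-0.3) = 3.779, f(0.8) = 13.096, f(1.9) = 49.517.
Sum = Δx · [f(-2.5) + f(-1.4) + f(-0.3) + f(0.8) + f(1.9)].
Sum = 38.0875.

38.0875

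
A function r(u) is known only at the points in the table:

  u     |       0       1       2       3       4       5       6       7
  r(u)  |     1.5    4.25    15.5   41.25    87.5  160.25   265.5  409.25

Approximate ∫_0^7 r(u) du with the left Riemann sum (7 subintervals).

575.75

Δu = 1.
Sum = 1·[1.5 + 4.25 + 15.5 + 41.25 + 87.5 + 160.25 + 265.5] = 575.75.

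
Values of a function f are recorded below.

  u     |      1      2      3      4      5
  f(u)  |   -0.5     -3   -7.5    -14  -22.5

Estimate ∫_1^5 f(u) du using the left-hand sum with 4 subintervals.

-25

Δu = 1.
Sum = 1·[(-0.5) + (-3) + (-7.5) + (-14)] = -25.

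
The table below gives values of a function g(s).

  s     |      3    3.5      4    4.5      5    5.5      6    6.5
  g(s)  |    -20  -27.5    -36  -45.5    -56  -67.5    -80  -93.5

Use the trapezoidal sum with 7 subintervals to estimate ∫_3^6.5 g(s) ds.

-184.625

Δs = 0.5.
T_7 = (0.5/2)·[(-20) + 2·(-27.5) + 2·(-36) + 2·(-45.5) + 2·(-56) + 2·(-67.5) + 2·(-80) + (-93.5)] = -184.625.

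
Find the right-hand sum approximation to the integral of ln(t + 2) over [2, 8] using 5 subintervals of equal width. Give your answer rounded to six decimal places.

Δt = (8 − 2)/5 = 1.2.
Right endpoints: 3.2, 4.4, 5.6, 6.8, 8.
f(3.2) ≈ 1.648659, f(4.4) ≈ 1.856298, f(5.6) ≈ 2.028148, f(6.8) ≈ 2.174752, f(8) ≈ 2.302585.
Sum = Δt · [f(3.2) + f(4.4) + f(5.6) + f(6.8) + f(8)].
Sum ≈ 12.012530.

12.012530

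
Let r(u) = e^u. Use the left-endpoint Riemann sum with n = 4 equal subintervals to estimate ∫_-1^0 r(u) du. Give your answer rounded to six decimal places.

0.556394

Δu = (0 − (-1))/4 = 0.25.
Left endpoints: -1, -0.75, -0.5, -0.25.
r(-1) ≈ 0.367879, r(-0.75) ≈ 0.472367, r(-0.5) ≈ 0.606531, r(-0.25) ≈ 0.778801.
Sum = Δu · [r(-1) + r(-0.75) + r(-0.5) + r(-0.25)].
Sum ≈ 0.556394.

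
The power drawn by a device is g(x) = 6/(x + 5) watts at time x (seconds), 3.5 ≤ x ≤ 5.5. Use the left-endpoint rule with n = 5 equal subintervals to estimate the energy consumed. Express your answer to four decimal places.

1.2951

Δx = (5.5 − 3.5)/5 = 0.4.
Left endpoints: 3.5, 3.9, 4.3, 4.7, 5.1.
g(3.5) = 12/17, g(3.9) = 60/89, g(4.3) = 20/31, g(4.7) = 60/97, g(5.1) = 60/101.
Sum = Δx · [g(3.5) + g(3.9) + g(4.3) + g(4.7) + g(5.1)].
Sum ≈ 1.2951.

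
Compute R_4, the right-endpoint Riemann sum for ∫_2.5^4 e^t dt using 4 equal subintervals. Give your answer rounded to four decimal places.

50.8645

Δt = (4 − 2.5)/4 = 0.375.
Right endpoints: 2.875, 3.25, 3.625, 4.
f(2.875) ≈ 17.7254, f(3.25) ≈ 25.7903, f(3.625) ≈ 37.5247, f(4) ≈ 54.5982.
Sum = Δt · [f(2.875) + f(3.25) + f(3.625) + f(4)].
Sum ≈ 50.8645.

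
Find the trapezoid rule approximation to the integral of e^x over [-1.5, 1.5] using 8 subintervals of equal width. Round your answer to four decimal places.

4.3083

Δx = (1.5 − (-1.5))/8 = 0.375.
f(-1.5) ≈ 0.2231, f(-1.125) ≈ 0.3247, f(-0.75) ≈ 0.4724, f(-0.375) ≈ 0.6873, f(0) ≈ 1.0000, f(0.375) ≈ 1.4550, f(0.75) ≈ 2.1170, f(1.125) ≈ 3.0802, f(1.5) ≈ 4.4817.
T_8 = (Δx/2)·[f(x_0) + 2f(x_1) + ... + 2f(x_{7}) + f(x_8)].
Sum ≈ 4.3083.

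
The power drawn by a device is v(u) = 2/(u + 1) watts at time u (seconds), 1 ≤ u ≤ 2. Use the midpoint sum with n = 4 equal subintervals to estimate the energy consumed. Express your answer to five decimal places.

0.81021

Δu = (2 − 1)/4 = 0.25.
Midpoints: 1.125, 1.375, 1.625, 1.875.
v(1.125) = 16/17, v(1.375) = 16/19, v(1.625) = 16/21, v(1.875) = 16/23.
Sum = Δu · [v(1.125) + v(1.375) + v(1.625) + v(1.875)].
Sum ≈ 0.81021.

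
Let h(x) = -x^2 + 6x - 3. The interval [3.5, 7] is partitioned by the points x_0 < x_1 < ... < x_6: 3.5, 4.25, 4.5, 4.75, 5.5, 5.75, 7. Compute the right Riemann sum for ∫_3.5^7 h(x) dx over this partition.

Subinterval widths: 0.75, 0.25, 0.25, 0.75, 0.25, 1.25.
Right endpoints: 4.25, 4.5, 4.75, 5.5, 5.75, 7.
h(4.25) = 4.4375, h(4.5) = 3.75, h(4.75) = 2.9375, h(5.5) = -0.25, h(5.75) = -1.5625, h(7) = -10.
Sum = Σ Δx_i · h(x_i).
Sum = -8.078125.

-8.078125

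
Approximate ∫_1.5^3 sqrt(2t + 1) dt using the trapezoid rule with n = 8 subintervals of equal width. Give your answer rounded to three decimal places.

Δt = (3 − 1.5)/8 = 0.1875.
f(1.5) ≈ 2.000, f(1.6875) ≈ 2.092, f(1.875) ≈ 2.179, f(2.0625) ≈ 2.264, f(2.25) ≈ 2.345, f(2.4375) ≈ 2.424, f(2.625) ≈ 2.500, f(2.8125) ≈ 2.574, f(3) ≈ 2.646.
T_8 = (Δt/2)·[f(t_0) + 2f(t_1) + ... + 2f(t_{7}) + f(t_8)].
Sum ≈ 3.506.

3.506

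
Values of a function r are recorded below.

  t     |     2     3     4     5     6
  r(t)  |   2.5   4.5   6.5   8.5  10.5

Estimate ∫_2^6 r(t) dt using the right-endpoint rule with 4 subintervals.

Δt = 1.
Sum = 1·[4.5 + 6.5 + 8.5 + 10.5] = 30.

30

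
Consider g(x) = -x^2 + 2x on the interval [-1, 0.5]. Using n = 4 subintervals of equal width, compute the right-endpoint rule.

Δx = (0.5 − (-1))/4 = 0.375.
Right endpoints: -0.625, -0.25, 0.125, 0.5.
g(-0.625) = -1.640625, g(-0.25) = -0.5625, g(0.125) = 0.234375, g(0.5) = 0.75.
Sum = Δx · [g(-0.625) + g(-0.25) + g(0.125) + g(0.5)].
Sum = -0.45703125.

-0.45703125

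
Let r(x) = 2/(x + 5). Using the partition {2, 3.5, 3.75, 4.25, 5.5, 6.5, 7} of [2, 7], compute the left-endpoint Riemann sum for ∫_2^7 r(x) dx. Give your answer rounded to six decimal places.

1.149384

Subinterval widths: 1.5, 0.25, 0.5, 1.25, 1, 0.5.
Left endpoints: 2, 3.5, 3.75, 4.25, 5.5, 6.5.
r(2) = 2/7, r(3.5) = 4/17, r(3.75) = 8/35, r(4.25) = 8/37, r(5.5) = 4/21, r(6.5) = 4/23.
Sum = Σ Δx_i · r(x_i).
Sum ≈ 1.149384.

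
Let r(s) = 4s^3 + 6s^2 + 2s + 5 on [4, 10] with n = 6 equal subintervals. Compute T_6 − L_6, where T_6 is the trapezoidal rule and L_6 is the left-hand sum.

2130

T_6 = 11820.
L_6 = 9690.
T_6 − L_6 = 2130.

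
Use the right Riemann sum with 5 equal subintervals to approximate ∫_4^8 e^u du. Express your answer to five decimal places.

Δu = (8 − 4)/5 = 0.8.
Right endpoints: 4.8, 5.6, 6.4, 7.2, 8.
f(4.8) ≈ 121.51042, f(5.6) ≈ 270.42641, f(6.4) ≈ 601.84504, f(7.2) ≈ 1339.43076, f(8) ≈ 2980.95799.
Sum = Δu · [f(4.8) + f(5.6) + f(6.4) + f(7.2) + f(8)].
Sum ≈ 4251.33649.

4251.33649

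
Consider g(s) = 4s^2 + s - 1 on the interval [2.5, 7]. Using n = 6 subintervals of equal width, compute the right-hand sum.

520.875

Δs = (7 − 2.5)/6 = 0.75.
Right endpoints: 3.25, 4, 4.75, 5.5, 6.25, 7.
g(3.25) = 44.5, g(4) = 67, g(4.75) = 94, g(5.5) = 125.5, g(6.25) = 161.5, g(7) = 202.
Sum = Δs · [g(3.25) + g(4) + g(4.75) + ...].
Sum = 520.875.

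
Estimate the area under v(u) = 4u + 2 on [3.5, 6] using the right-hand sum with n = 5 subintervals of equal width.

Δu = (6 − 3.5)/5 = 0.5.
Right endpoints: 4, 4.5, 5, 5.5, 6.
v(4) = 18, v(4.5) = 20, v(5) = 22, v(5.5) = 24, v(6) = 26.
Sum = Δu · [v(4) + v(4.5) + v(5) + v(5.5) + v(6)].
Sum = 55.

55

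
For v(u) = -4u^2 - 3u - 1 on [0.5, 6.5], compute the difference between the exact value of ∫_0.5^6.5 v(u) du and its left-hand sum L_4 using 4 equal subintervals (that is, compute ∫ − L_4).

Exact integral: ∫_0.5^6.5 v(u) du = -435.
L_4 = -304.5.
Error = -435 − (-304.5) = -130.5.

-130.5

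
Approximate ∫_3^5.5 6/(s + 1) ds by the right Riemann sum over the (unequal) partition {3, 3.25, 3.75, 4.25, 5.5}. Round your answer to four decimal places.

Subinterval widths: 0.25, 0.5, 0.5, 1.25.
Right endpoints: 3.25, 3.75, 4.25, 5.5.
f(3.25) = 24/17, f(3.75) = 24/19, f(4.25) = 8/7, f(5.5) = 12/13.
Sum = Σ Δs_i · f(s_i).
Sum ≈ 2.7098.

2.7098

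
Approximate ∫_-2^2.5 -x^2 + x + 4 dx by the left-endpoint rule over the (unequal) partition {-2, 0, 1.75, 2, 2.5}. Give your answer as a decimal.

Subinterval widths: 2, 1.75, 0.25, 0.5.
Left endpoints: -2, 0, 1.75, 2.
f(-2) = -2, f(0) = 4, f(1.75) = 2.6875, f(2) = 2.
Sum = Σ Δx_i · f(x_i).
Sum = 4.671875.

4.671875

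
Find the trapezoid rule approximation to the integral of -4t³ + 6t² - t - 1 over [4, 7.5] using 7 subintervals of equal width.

-2225.125

Δt = (7.5 − 4)/7 = 0.5.
f(4) = -165, f(4.5) = -248.5, f(5) = -356, f(5.5) = -490.5, f(6) = -655, f(6.5) = -852.5, f(7) = -1086, f(7.5) = -1358.5.
T_7 = (Δt/2)·[f(t_0) + 2f(t_1) + ... + 2f(t_{6}) + f(t_7)].
Sum = -2225.125.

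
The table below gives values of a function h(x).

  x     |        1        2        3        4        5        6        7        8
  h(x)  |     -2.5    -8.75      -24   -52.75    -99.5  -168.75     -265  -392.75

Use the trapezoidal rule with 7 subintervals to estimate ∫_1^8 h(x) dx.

Δx = 1.
T_7 = (1/2)·[(-2.5) + 2·(-8.75) + 2·(-24) + 2·(-52.75) + 2·(-99.5) + 2·(-168.75) + 2·(-265) + (-392.75)] = -816.375.

-816.375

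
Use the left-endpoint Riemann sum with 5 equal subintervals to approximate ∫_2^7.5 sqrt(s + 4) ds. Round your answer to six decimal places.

Δs = (7.5 − 2)/5 = 1.1.
Left endpoints: 2, 3.1, 4.2, 5.3, 6.4.
f(2) ≈ 2.449490, f(3.1) ≈ 2.664583, f(4.2) ≈ 2.863564, f(5.3) ≈ 3.049590, f(6.4) ≈ 3.224903.
Sum = Δs · [f(2) + f(3.1) + f(4.2) + f(5.3) + f(6.4)].
Sum ≈ 15.677343.

15.677343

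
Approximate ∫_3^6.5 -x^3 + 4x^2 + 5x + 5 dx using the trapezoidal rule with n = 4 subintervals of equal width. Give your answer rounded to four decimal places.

0.1982

Δx = (6.5 − 3)/4 = 0.875.
f(3) = 29, f(3.875) = 13441/512, f(4.75) = 11.828125, f(5.625) = -9365/512, f(6.5) = -68.125.
T_4 = (Δx/2)·[f(x_0) + 2f(x_1) + 2f(x_2) + 2f(x_3) + f(x_4)].
Sum ≈ 0.1982.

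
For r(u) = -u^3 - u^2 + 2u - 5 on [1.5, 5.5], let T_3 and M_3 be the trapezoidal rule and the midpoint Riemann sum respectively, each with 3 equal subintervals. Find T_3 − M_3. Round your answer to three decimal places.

T_3 ≈ -287.46296.
M_3 ≈ -267.01852.
T_3 − M_3 ≈ -20.444.

-20.444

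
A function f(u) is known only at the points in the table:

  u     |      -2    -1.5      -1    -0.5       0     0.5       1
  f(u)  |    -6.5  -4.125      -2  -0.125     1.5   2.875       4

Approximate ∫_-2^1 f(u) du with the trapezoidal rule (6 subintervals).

-1.5625

Δu = 0.5.
T_6 = (0.5/2)·[(-6.5) + 2·(-4.125) + 2·(-2) + 2·(-0.125) + 2·1.5 + 2·2.875 + 4] = -1.5625.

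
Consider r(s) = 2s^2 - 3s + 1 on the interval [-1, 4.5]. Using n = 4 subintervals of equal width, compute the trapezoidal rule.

41.5078125

Δs = (4.5 − (-1))/4 = 1.375.
r(-1) = 6, r(0.375) = 0.15625, r(1.75) = 1.875, r(3.125) = 11.15625, r(4.5) = 28.
T_4 = (Δs/2)·[r(s_0) + 2r(s_1) + 2r(s_2) + 2r(s_3) + r(s_4)].
Sum = 41.5078125.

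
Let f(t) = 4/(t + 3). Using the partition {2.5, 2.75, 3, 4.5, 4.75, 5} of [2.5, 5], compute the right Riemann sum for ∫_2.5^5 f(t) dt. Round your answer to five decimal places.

Subinterval widths: 0.25, 0.25, 1.5, 0.25, 0.25.
Right endpoints: 2.75, 3, 4.5, 4.75, 5.
f(2.75) = 16/23, f(3) = 2/3, f(4.5) = 8/15, f(4.75) = 16/31, f(5) = 0.5.
Sum = Σ Δt_i · f(t_i).
Sum ≈ 1.39461.

1.39461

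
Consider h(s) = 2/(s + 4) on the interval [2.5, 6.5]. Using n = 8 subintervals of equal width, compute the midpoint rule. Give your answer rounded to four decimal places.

Δs = (6.5 − 2.5)/8 = 0.5.
Midpoints: 2.75, 3.25, 3.75, 4.25, 4.75, 5.25, 5.75, 6.25.
h(2.75) = 8/27, h(3.25) = 8/29, h(3.75) = 8/31, h(4.25) = 8/33, h(4.75) = 8/35, h(5.25) = 8/37, h(5.75) = 8/39, h(6.25) = 8/41.
Sum = Δs · [h(2.75) + h(3.25) + h(3.75) + ...].
Sum ≈ 0.9588.

0.9588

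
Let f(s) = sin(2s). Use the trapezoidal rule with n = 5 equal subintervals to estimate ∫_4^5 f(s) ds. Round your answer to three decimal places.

0.342

Δs = (5 − 4)/5 = 0.2.
f(4) ≈ 0.989, f(4.2) ≈ 0.855, f(4.4) ≈ 0.585, f(4.6) ≈ 0.223, f(4.8) ≈ -0.174, f(5) ≈ -0.544.
T_5 = (Δs/2)·[f(s_0) + 2f(s_1) + ... + 2f(s_{4}) + f(s_5)].
Sum ≈ 0.342.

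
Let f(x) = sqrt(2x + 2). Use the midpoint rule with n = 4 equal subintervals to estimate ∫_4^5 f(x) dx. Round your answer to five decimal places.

Δx = (5 − 4)/4 = 0.25.
Midpoints: 4.125, 4.375, 4.625, 4.875.
f(4.125) ≈ 3.20156, f(4.375) ≈ 3.27872, f(4.625) ≈ 3.35410, f(4.875) ≈ 3.42783.
Sum = Δx · [f(4.125) + f(4.375) + f(4.625) + f(4.875)].
Sum ≈ 3.31555.

3.31555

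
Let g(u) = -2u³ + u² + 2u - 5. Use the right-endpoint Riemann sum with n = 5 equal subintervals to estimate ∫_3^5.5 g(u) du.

Δu = (5.5 − 3)/5 = 0.5.
Right endpoints: 3.5, 4, 4.5, 5, 5.5.
g(3.5) = -71.5, g(4) = -109, g(4.5) = -158, g(5) = -220, g(5.5) = -296.5.
Sum = Δu · [g(3.5) + g(4) + g(4.5) + g(5) + g(5.5)].
Sum = -427.5.

-427.5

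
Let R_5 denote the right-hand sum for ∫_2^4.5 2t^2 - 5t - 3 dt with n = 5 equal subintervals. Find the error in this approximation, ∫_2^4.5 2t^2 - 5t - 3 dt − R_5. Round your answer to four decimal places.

-5.2083

Exact integral: ∫_2^4.5 f(t) dt ≈ 7.291667.
R_5 = 12.5.
Error ≈ 7.291667 − 12.5 ≈ -5.2083.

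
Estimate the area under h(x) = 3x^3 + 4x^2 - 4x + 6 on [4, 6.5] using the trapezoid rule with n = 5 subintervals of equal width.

Δx = (6.5 − 4)/5 = 0.5.
h(4) = 246, h(4.5) = 342.375, h(5) = 461, h(5.5) = 604.125, h(6) = 774, h(6.5) = 972.875.
T_5 = (Δx/2)·[h(x_0) + 2h(x_1) + ... + 2h(x_{4}) + h(x_5)].
Sum = 1395.46875.

1395.46875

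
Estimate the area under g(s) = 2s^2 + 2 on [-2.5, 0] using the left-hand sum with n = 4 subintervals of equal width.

19.6484375

Δs = (0 − (-2.5))/4 = 0.625.
Left endpoints: -2.5, -1.875, -1.25, -0.625.
g(-2.5) = 14.5, g(-1.875) = 9.03125, g(-1.25) = 5.125, g(-0.625) = 2.78125.
Sum = Δs · [g(-2.5) + g(-1.875) + g(-1.25) + g(-0.625)].
Sum = 19.6484375.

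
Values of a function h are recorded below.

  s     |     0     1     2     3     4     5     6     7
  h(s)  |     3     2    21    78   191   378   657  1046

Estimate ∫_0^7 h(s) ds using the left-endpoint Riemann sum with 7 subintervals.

Δs = 1.
Sum = 1·[3 + 2 + 21 + 78 + 191 + 378 + 657] = 1330.

1330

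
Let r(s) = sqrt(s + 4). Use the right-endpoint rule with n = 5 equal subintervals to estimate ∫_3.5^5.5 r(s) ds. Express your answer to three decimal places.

5.896

Δs = (5.5 − 3.5)/5 = 0.4.
Right endpoints: 3.9, 4.3, 4.7, 5.1, 5.5.
r(3.9) ≈ 2.811, r(4.3) ≈ 2.881, r(4.7) ≈ 2.950, r(5.1) ≈ 3.017, r(5.5) ≈ 3.082.
Sum = Δs · [r(3.9) + r(4.3) + r(4.7) + r(5.1) + r(5.5)].
Sum ≈ 5.896.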